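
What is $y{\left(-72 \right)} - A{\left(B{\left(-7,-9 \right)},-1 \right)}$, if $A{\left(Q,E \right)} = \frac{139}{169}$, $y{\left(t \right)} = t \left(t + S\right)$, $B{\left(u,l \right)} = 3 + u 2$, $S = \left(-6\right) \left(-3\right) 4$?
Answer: $- \frac{139}{169} \approx -0.82248$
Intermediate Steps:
$S = 72$ ($S = 18 \cdot 4 = 72$)
$B{\left(u,l \right)} = 3 + 2 u$
$y{\left(t \right)} = t \left(72 + t\right)$ ($y{\left(t \right)} = t \left(t + 72\right) = t \left(72 + t\right)$)
$A{\left(Q,E \right)} = \frac{139}{169}$ ($A{\left(Q,E \right)} = 139 \cdot \frac{1}{169} = \frac{139}{169}$)
$y{\left(-72 \right)} - A{\left(B{\left(-7,-9 \right)},-1 \right)} = - 72 \left(72 - 72\right) - \frac{139}{169} = \left(-72\right) 0 - \frac{139}{169} = 0 - \frac{139}{169} = - \frac{139}{169}$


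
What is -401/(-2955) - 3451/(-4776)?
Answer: 4037627/4704360 ≈ 0.85827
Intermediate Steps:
-401/(-2955) - 3451/(-4776) = -401*(-1/2955) - 3451*(-1/4776) = 401/2955 + 3451/4776 = 4037627/4704360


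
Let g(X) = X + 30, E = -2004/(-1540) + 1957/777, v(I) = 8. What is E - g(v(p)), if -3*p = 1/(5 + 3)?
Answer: -1460684/42735 ≈ -34.180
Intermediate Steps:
p = -1/24 (p = -1/(3*(5 + 3)) = -1/3/8 = -1/3*1/8 = -1/24 ≈ -0.041667)
E = 163246/42735 (E = -2004*(-1/1540) + 1957*(1/777) = 501/385 + 1957/777 = 163246/42735 ≈ 3.8200)
g(X) = 30 + X
E - g(v(p)) = 163246/42735 - (30 + 8) = 163246/42735 - 1*38 = 163246/42735 - 38 = -1460684/42735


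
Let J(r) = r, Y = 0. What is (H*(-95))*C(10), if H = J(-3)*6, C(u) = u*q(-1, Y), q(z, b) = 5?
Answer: 85500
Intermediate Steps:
C(u) = 5*u (C(u) = u*5 = 5*u)
H = -18 (H = -3*6 = -18)
(H*(-95))*C(10) = (-18*(-95))*(5*10) = 1710*50 = 85500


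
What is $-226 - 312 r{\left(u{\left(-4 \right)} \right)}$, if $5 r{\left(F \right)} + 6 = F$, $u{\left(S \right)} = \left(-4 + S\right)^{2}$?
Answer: $- \frac{19226}{5} \approx -3845.2$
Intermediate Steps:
$r{\left(F \right)} = - \frac{6}{5} + \frac{F}{5}$
$-226 - 312 r{\left(u{\left(-4 \right)} \right)} = -226 - 312 \left(- \frac{6}{5} + \frac{\left(-4 - 4\right)^{2}}{5}\right) = -226 - 312 \left(- \frac{6}{5} + \frac{\left(-8\right)^{2}}{5}\right) = -226 - 312 \left(- \frac{6}{5} + \frac{1}{5} \cdot 64\right) = -226 - 312 \left(- \frac{6}{5} + \frac{64}{5}\right) = -226 - \frac{18096}{5} = - \frac{19226}{5}$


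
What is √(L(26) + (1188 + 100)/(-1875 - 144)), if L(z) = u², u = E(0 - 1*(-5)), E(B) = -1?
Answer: √1475889/2019 ≈ 0.60171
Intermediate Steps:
u = -1
L(z) = 1 (L(z) = (-1)² = 1)
√(L(26) + (1188 + 100)/(-1875 - 144)) = √(1 + (1188 + 100)/(-1875 - 144)) = √(1 + 1288/(-2019)) = √(1 + 1288*(-1/2019)) = √(1 - 1288/2019) = √(731/2019) = √1475889/2019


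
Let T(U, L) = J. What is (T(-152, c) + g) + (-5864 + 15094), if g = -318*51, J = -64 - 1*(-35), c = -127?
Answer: -7017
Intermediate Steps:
J = -29 (J = -64 + 35 = -29)
g = -16218
T(U, L) = -29
(T(-152, c) + g) + (-5864 + 15094) = (-29 - 16218) + (-5864 + 15094) = -16247 + 9230 = -7017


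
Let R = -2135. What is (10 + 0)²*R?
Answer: -213500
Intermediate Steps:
(10 + 0)²*R = (10 + 0)²*(-2135) = 10²*(-2135) = 100*(-2135) = -213500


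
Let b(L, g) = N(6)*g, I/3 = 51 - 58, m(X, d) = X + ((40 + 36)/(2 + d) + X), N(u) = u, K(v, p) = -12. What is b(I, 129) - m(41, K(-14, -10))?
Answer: 3498/5 ≈ 699.60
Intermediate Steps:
m(X, d) = 2*X + 76/(2 + d) (m(X, d) = X + (76/(2 + d) + X) = X + (X + 76/(2 + d)) = 2*X + 76/(2 + d))
I = -21 (I = 3*(51 - 58) = 3*(-7) = -21)
b(L, g) = 6*g
b(I, 129) - m(41, K(-14, -10)) = 6*129 - 2*(38 + 2*41 + 41*(-12))/(2 - 12) = 774 - 2*(38 + 82 - 492)/(-10) = 774 - 2*(-1)*(-372)/10 = 774 - 1*372/5 = 774 - 372/5 = 3498/5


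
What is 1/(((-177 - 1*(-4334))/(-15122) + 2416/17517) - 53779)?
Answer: -264892074/14245667131063 ≈ -1.8595e-5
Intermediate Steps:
1/(((-177 - 1*(-4334))/(-15122) + 2416/17517) - 53779) = 1/(((-177 + 4334)*(-1/15122) + 2416*(1/17517)) - 53779) = 1/((4157*(-1/15122) + 2416/17517) - 53779) = 1/((-4157/15122 + 2416/17517) - 53779) = 1/(-36283417/264892074 - 53779) = 1/(-14245667131063/264892074) = -264892074/14245667131063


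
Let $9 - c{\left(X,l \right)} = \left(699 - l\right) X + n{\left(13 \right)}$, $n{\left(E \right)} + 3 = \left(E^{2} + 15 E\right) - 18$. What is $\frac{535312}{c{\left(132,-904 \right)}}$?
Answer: $- \frac{267656}{105965} \approx -2.5259$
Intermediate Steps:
$n{\left(E \right)} = -21 + E^{2} + 15 E$ ($n{\left(E \right)} = -3 - \left(18 - E^{2} - 15 E\right) = -3 + \left(-18 + E^{2} + 15 E\right) = -21 + E^{2} + 15 E$)
$c{\left(X,l \right)} = -334 - X \left(699 - l\right)$ ($c{\left(X,l \right)} = 9 - \left(\left(699 - l\right) X + \left(-21 + 13^{2} + 15 \cdot 13\right)\right) = 9 - \left(X \left(699 - l\right) + \left(-21 + 169 + 195\right)\right) = 9 - \left(X \left(699 - l\right) + 343\right) = 9 - \left(343 + X \left(699 - l\right)\right) = -334 - X \left(699 - l\right)$)
$\frac{535312}{c{\left(132,-904 \right)}} = \frac{535312}{-334 - 92268 + 132 \left(-904\right)} = \frac{535312}{-334 - 92268 - 119328} = \frac{535312}{-211930} = 535312 \left(- \frac{1}{211930}\right) = - \frac{267656}{105965}$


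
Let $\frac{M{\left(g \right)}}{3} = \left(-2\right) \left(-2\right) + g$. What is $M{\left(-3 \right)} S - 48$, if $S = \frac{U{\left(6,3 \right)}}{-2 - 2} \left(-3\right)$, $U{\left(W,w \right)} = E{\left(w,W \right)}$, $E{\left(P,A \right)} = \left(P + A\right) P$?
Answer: $\frac{51}{4} \approx 12.75$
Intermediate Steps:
$M{\left(g \right)} = 12 + 3 g$ ($M{\left(g \right)} = 3 \left(\left(-2\right) \left(-2\right) + g\right) = 3 \left(4 + g\right) = 12 + 3 g$)
$E{\left(P,A \right)} = P \left(A + P\right)$ ($E{\left(P,A \right)} = \left(A + P\right) P = P \left(A + P\right)$)
$U{\left(W,w \right)} = w \left(W + w\right)$
$S = \frac{81}{4}$ ($S = \frac{3 \left(6 + 3\right)}{-2 - 2} \left(-3\right) = \frac{3 \cdot 9}{-4} \left(-3\right) = \left(- \frac{1}{4}\right) 27 \left(-3\right) = \left(- \frac{27}{4}\right) \left(-3\right) = \frac{81}{4} \approx 20.25$)
$M{\left(-3 \right)} S - 48 = \left(12 + 3 \left(-3\right)\right) \frac{81}{4} - 48 = \left(12 - 9\right) \frac{81}{4} - 48 = 3 \cdot \frac{81}{4} - 48 = \frac{243}{4} - 48 = \frac{51}{4}$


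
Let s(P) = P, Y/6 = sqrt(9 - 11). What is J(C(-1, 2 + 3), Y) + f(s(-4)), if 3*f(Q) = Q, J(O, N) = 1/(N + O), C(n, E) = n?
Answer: -295/219 - 6*I*sqrt(2)/73 ≈ -1.347 - 0.11624*I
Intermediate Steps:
Y = 6*I*sqrt(2) (Y = 6*sqrt(9 - 11) = 6*sqrt(-2) = 6*(I*sqrt(2)) = 6*I*sqrt(2) ≈ 8.4853*I)
f(Q) = Q/3
J(C(-1, 2 + 3), Y) + f(s(-4)) = 1/(6*I*sqrt(2) - 1) + (1/3)*(-4) = 1/(-1 + 6*I*sqrt(2)) - 4/3 = -4/3 + 1/(-1 + 6*I*sqrt(2))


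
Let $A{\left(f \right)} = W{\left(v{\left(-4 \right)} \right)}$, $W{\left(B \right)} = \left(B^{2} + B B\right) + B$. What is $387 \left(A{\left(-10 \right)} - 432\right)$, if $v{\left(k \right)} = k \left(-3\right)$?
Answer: $-51084$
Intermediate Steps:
$v{\left(k \right)} = - 3 k$
$W{\left(B \right)} = B + 2 B^{2}$ ($W{\left(B \right)} = \left(B^{2} + B^{2}\right) + B = 2 B^{2} + B = B + 2 B^{2}$)
$A{\left(f \right)} = 300$ ($A{\left(f \right)} = \left(-3\right) \left(-4\right) \left(1 + 2 \left(\left(-3\right) \left(-4\right)\right)\right) = 12 \left(1 + 2 \cdot 12\right) = 12 \left(1 + 24\right) = 12 \cdot 25 = 300$)
$387 \left(A{\left(-10 \right)} - 432\right) = 387 \left(300 - 432\right) = 387 \left(-132\right) = -51084$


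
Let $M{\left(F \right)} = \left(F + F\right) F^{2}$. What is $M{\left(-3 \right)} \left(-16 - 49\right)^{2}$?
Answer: $-228150$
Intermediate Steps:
$M{\left(F \right)} = 2 F^{3}$ ($M{\left(F \right)} = 2 F F^{2} = 2 F^{3}$)
$M{\left(-3 \right)} \left(-16 - 49\right)^{2} = 2 \left(-3\right)^{3} \left(-16 - 49\right)^{2} = 2 \left(-27\right) \left(-65\right)^{2} = \left(-54\right) 4225 = -228150$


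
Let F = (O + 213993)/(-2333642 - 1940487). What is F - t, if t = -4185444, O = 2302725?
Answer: 17889125061558/4274129 ≈ 4.1854e+6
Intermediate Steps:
F = -2516718/4274129 (F = (2302725 + 213993)/(-2333642 - 1940487) = 2516718/(-4274129) = 2516718*(-1/4274129) = -2516718/4274129 ≈ -0.58883)
F - t = -2516718/4274129 - 1*(-4185444) = -2516718/4274129 + 4185444 = 17889125061558/4274129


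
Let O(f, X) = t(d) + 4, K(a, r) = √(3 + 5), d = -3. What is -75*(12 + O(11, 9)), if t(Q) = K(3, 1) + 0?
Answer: -1200 - 150*√2 ≈ -1412.1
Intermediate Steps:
K(a, r) = 2*√2 (K(a, r) = √8 = 2*√2)
t(Q) = 2*√2 (t(Q) = 2*√2 + 0 = 2*√2)
O(f, X) = 4 + 2*√2 (O(f, X) = 2*√2 + 4 = 4 + 2*√2)
-75*(12 + O(11, 9)) = -75*(12 + (4 + 2*√2)) = -75*(16 + 2*√2) = -1200 - 150*√2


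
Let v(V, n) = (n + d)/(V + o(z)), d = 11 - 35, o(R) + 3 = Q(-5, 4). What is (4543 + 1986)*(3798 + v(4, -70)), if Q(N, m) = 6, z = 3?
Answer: 172966268/7 ≈ 2.4709e+7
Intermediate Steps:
o(R) = 3 (o(R) = -3 + 6 = 3)
d = -24
v(V, n) = (-24 + n)/(3 + V) (v(V, n) = (n - 24)/(V + 3) = (-24 + n)/(3 + V))
(4543 + 1986)*(3798 + v(4, -70)) = (4543 + 1986)*(3798 + (-24 - 70)/(3 + 4)) = 6529*(3798 - 94/7) = 6529*(26492/7) = 172966268/7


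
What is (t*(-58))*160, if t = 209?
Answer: -1939520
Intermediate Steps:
(t*(-58))*160 = (209*(-58))*160 = -12122*160 = -1939520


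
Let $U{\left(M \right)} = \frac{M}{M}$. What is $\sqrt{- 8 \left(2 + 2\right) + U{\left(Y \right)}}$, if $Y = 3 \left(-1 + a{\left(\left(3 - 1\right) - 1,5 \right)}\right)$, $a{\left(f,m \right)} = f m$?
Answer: $i \sqrt{31} \approx 5.5678 i$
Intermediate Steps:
$Y = 12$ ($Y = 3 \left(-1 + \left(\left(3 - 1\right) - 1\right) 5\right) = 3 \left(-1 + \left(2 - 1\right) 5\right) = 3 \left(-1 + 1 \cdot 5\right) = 3 \left(-1 + 5\right) = 3 \cdot 4 = 12$)
$U{\left(M \right)} = 1$
$\sqrt{- 8 \left(2 + 2\right) + U{\left(Y \right)}} = \sqrt{- 8 \left(2 + 2\right) + 1} = \sqrt{\left(-8\right) 4 + 1} = \sqrt{-32 + 1} = \sqrt{-31} = i \sqrt{31}$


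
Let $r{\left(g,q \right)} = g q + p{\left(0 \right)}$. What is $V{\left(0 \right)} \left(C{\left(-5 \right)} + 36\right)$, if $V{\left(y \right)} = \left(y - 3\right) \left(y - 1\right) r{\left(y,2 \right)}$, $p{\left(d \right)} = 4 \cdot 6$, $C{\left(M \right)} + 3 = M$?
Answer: $2016$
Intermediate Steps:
$C{\left(M \right)} = -3 + M$
$p{\left(d \right)} = 24$
$r{\left(g,q \right)} = 24 + g q$ ($r{\left(g,q \right)} = g q + 24 = 24 + g q$)
$V{\left(y \right)} = \left(-1 + y\right) \left(-3 + y\right) \left(24 + 2 y\right)$ ($V{\left(y \right)} = \left(y - 3\right) \left(y - 1\right) \left(24 + y 2\right) = \left(-3 + y\right) \left(-1 + y\right) \left(24 + 2 y\right) = \left(-1 + y\right) \left(-3 + y\right) \left(24 + 2 y\right)$)
$V{\left(0 \right)} \left(C{\left(-5 \right)} + 36\right) = 2 \left(12 + 0\right) \left(3 + 0^{2} - 0\right) \left(\left(-3 - 5\right) + 36\right) = 2 \cdot 12 \left(3 + 0 + 0\right) \left(-8 + 36\right) = 2 \cdot 12 \cdot 3 \cdot 28 = 72 \cdot 28 = 2016$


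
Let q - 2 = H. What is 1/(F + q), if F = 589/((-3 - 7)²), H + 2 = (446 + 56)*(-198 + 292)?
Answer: 100/4719389 ≈ 2.1189e-5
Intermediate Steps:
H = 47186 (H = -2 + (446 + 56)*(-198 + 292) = -2 + 502*94 = -2 + 47188 = 47186)
q = 47188 (q = 2 + 47186 = 47188)
F = 589/100 (F = 589/((-10)²) = 589/100 ≈ 5.8900)
1/(F + q) = 1/(589/100 + 47188) = 1/(4719389/100) = 100/4719389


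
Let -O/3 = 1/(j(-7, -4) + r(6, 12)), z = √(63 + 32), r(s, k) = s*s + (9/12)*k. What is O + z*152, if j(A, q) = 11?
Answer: -3/56 + 152*√95 ≈ 1481.5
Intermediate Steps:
r(s, k) = s² + 3*k/4 (r(s, k) = s² + (9*(1/12))*k = s² + 3*k/4)
z = √95 ≈ 9.7468
O = -3/56 (O = -3/(11 + (6² + (¾)*12)) = -3/(11 + (36 + 9)) = -3/(11 + 45) = -3/56 ≈ -0.053571)
O + z*152 = -3/56 + √95*152 = -3/56 + 152*√95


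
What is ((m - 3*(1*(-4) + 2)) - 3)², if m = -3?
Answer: 0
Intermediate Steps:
((m - 3*(1*(-4) + 2)) - 3)² = ((-3 - 3*(1*(-4) + 2)) - 3)² = ((-3 - 3*(-4 + 2)) - 3)² = ((-3 - 3*(-2)) - 3)² = ((-3 + 6) - 3)² = (3 - 3)² = 0² = 0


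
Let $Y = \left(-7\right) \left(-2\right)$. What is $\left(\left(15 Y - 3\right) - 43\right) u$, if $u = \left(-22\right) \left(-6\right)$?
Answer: $21648$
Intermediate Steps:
$Y = 14$
$u = 132$
$\left(\left(15 Y - 3\right) - 43\right) u = \left(\left(15 \cdot 14 - 3\right) - 43\right) 132 = \left(\left(210 - 3\right) - 43\right) 132 = \left(207 - 43\right) 132 = 164 \cdot 132 = 21648$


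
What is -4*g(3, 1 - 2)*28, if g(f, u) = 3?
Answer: -336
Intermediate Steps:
-4*g(3, 1 - 2)*28 = -4*3*28 = -12*28 = -336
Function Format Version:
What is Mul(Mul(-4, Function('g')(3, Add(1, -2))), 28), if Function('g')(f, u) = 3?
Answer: -336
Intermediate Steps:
Mul(Mul(-4, Function('g')(3, Add(1, -2))), 28) = Mul(Mul(-4, 3), 28) = Mul(-12, 28) = -336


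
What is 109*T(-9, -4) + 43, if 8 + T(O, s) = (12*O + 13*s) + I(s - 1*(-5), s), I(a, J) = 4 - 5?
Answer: -18378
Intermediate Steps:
I(a, J) = -1
T(O, s) = -9 + 12*O + 13*s (T(O, s) = -8 + ((12*O + 13*s) - 1) = -8 + (-1 + 12*O + 13*s) = -9 + 12*O + 13*s)
109*T(-9, -4) + 43 = 109*(-9 + 12*(-9) + 13*(-4)) + 43 = 109*(-9 - 108 - 52) + 43 = 109*(-169) + 43 = -18421 + 43 = -18378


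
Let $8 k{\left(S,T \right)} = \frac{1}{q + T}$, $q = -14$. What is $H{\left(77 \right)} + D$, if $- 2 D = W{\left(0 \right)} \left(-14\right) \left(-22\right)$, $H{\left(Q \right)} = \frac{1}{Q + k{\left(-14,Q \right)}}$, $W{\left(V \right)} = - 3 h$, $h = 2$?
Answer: $\frac{35860020}{38809} \approx 924.01$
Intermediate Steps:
$k{\left(S,T \right)} = \frac{1}{8 \left(-14 + T\right)}$
$W{\left(V \right)} = -6$ ($W{\left(V \right)} = \left(-3\right) 2 = -6$)
$H{\left(Q \right)} = \frac{1}{Q + \frac{1}{8 \left(-14 + Q\right)}}$
$D = 924$ ($D = - \frac{\left(-6\right) \left(-14\right) \left(-22\right)}{2} = - \frac{84 \left(-22\right)}{2} = \left(- \frac{1}{2}\right) \left(-1848\right) = 924$)
$H{\left(77 \right)} + D = \frac{8 \left(-14 + 77\right)}{1 + 8 \cdot 77 \left(-14 + 77\right)} + 924 = 8 \frac{1}{1 + 8 \cdot 77 \cdot 63} \cdot 63 + 924 = 8 \frac{1}{1 + 38808} \cdot 63 + 924 = 8 \cdot \frac{1}{38809} \cdot 63 + 924 = \frac{504}{38809} + 924 = \frac{35860020}{38809}$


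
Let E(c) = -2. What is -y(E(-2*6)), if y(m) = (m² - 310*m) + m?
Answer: -622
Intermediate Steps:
y(m) = m² - 309*m
-y(E(-2*6)) = -(-2)*(-309 - 2) = -(-2)*(-311) = -1*622 = -622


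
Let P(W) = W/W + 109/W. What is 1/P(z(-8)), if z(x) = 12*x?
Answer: -96/13 ≈ -7.3846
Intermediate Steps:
P(W) = 1 + 109/W
1/P(z(-8)) = 1/((109 + 12*(-8))/((12*(-8)))) = 1/((109 - 96)/(-96)) = 1/(-1/96*13) = 1/(-13/96) = -96/13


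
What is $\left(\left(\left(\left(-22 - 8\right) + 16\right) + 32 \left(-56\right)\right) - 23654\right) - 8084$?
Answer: $-33544$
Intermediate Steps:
$\left(\left(\left(\left(-22 - 8\right) + 16\right) + 32 \left(-56\right)\right) - 23654\right) - 8084 = \left(\left(\left(\left(-22 - 8\right) + 16\right) - 1792\right) - 23654\right) - 8084 = \left(\left(\left(-30 + 16\right) - 1792\right) - 23654\right) - 8084 = \left(\left(-14 - 1792\right) - 23654\right) - 8084 = \left(-1806 - 23654\right) - 8084 = -25460 - 8084 = -33544$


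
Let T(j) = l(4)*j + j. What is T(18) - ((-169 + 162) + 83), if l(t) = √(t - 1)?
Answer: -58 + 18*√3 ≈ -26.823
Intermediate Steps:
l(t) = √(-1 + t)
T(j) = j + j*√3 (T(j) = √(-1 + 4)*j + j = √3*j + j = j*√3 + j = j + j*√3)
T(18) - ((-169 + 162) + 83) = 18*(1 + √3) - ((-169 + 162) + 83) = (18 + 18*√3) - (-7 + 83) = (18 + 18*√3) - 1*76 = (18 + 18*√3) - 76 = -58 + 18*√3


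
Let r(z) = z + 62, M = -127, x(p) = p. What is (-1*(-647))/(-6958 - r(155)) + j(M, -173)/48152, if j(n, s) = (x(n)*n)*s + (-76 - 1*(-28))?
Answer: -20052023219/345490600 ≈ -58.039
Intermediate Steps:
j(n, s) = -48 + s*n**2 (j(n, s) = (n*n)*s + (-76 - 1*(-28)) = n**2*s + (-76 + 28) = s*n**2 - 48 = -48 + s*n**2)
r(z) = 62 + z
(-1*(-647))/(-6958 - r(155)) + j(M, -173)/48152 = (-1*(-647))/(-6958 - (62 + 155)) + (-48 - 173*(-127)**2)/48152 = 647/(-6958 - 1*217) + (-48 - 173*16129)*(1/48152) = 647/(-6958 - 217) + (-48 - 2790317)*(1/48152) = 647/(-7175) - 2790365*1/48152 = 647*(-1/7175) - 2790365/48152 = -647/7175 - 2790365/48152 = -20052023219/345490600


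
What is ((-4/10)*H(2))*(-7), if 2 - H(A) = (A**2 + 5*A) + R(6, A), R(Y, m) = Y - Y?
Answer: -168/5 ≈ -33.600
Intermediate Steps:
R(Y, m) = 0
H(A) = 2 - A**2 - 5*A (H(A) = 2 - ((A**2 + 5*A) + 0) = 2 - (A**2 + 5*A) = 2 + (-A**2 - 5*A) = 2 - A**2 - 5*A)
((-4/10)*H(2))*(-7) = ((-4/10)*(2 - 1*2**2 - 5*2))*(-7) = ((-4*1/10)*(2 - 1*4 - 10))*(-7) = -2*(2 - 4 - 10)/5*(-7) = -2/5*(-12)*(-7) = (24/5)*(-7) = -168/5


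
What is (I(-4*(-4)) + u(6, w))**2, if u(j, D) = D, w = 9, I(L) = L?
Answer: 625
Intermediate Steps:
(I(-4*(-4)) + u(6, w))**2 = (-4*(-4) + 9)**2 = (16 + 9)**2 = 25**2 = 625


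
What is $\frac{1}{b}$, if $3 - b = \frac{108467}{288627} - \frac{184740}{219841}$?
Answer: $\frac{63452048307}{219831603154} \approx 0.28864$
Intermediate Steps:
$b = \frac{219831603154}{63452048307}$ ($b = 3 - \left(\frac{108467}{288627} - \frac{184740}{219841}\right) = 3 - - \frac{29475458233}{63452048307} = 3 + \frac{29475458233}{63452048307} = \frac{219831603154}{63452048307} \approx 3.4645$)
$\frac{1}{b} = \frac{1}{\frac{219831603154}{63452048307}} = \frac{63452048307}{219831603154}$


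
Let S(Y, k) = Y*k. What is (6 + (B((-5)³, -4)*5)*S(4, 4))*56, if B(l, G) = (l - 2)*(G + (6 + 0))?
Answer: -1137584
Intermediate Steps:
B(l, G) = (-2 + l)*(6 + G) (B(l, G) = (-2 + l)*(G + 6) = (-2 + l)*(6 + G))
(6 + (B((-5)³, -4)*5)*S(4, 4))*56 = (6 + ((-12 - 2*(-4) + 6*(-5)³ - 4*(-5)³)*5)*(4*4))*56 = (6 + ((-12 + 8 + 6*(-125) - 4*(-125))*5)*16)*56 = (6 + ((-12 + 8 - 750 + 500)*5)*16)*56 = (6 - 254*5*16)*56 = (6 - 1270*16)*56 = (6 - 20320)*56 = -20314*56 = -1137584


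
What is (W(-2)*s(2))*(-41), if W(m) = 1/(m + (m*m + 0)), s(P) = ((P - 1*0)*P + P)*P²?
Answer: -492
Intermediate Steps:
s(P) = P²*(P + P²) (s(P) = ((P + 0)*P + P)*P² = (P*P + P)*P² = (P² + P)*P² = (P + P²)*P² = P²*(P + P²))
W(m) = 1/(m + m²) (W(m) = 1/(m + (m² + 0)) = 1/(m + m²))
(W(-2)*s(2))*(-41) = ((1/((-2)*(1 - 2)))*(2³*(1 + 2)))*(-41) = ((-½/(-1))*(8*3))*(-41) = (-½*(-1)*24)*(-41) = ((½)*24)*(-41) = 12*(-41) = -492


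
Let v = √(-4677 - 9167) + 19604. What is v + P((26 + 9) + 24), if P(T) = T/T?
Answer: 19605 + 2*I*√3461 ≈ 19605.0 + 117.66*I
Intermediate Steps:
P(T) = 1
v = 19604 + 2*I*√3461 (v = √(-13844) + 19604 = 2*I*√3461 + 19604 = 19604 + 2*I*√3461 ≈ 19604.0 + 117.66*I)
v + P((26 + 9) + 24) = (19604 + 2*I*√3461) + 1 = 19605 + 2*I*√3461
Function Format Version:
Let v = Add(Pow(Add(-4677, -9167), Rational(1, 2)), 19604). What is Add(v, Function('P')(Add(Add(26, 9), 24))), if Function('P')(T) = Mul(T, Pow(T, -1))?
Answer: Add(19605, Mul(2, I, Pow(3461, Rational(1, 2)))) ≈ Add(19605., Mul(117.66, I))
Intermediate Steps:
Function('P')(T) = 1
v = Add(19604, Mul(2, I, Pow(3461, Rational(1, 2)))) (v = Add(Pow(-13844, Rational(1, 2)), 19604) = Add(Mul(2, I, Pow(3461, Rational(1, 2))), 19604) = Add(19604, Mul(2, I, Pow(3461, Rational(1, 2)))) ≈ Add(19604., Mul(117.66, I)))
Add(v, Function('P')(Add(Add(26, 9), 24))) = Add(Add(19604, Mul(2, I, Pow(3461, Rational(1, 2)))), 1) = Add(19605, Mul(2, I, Pow(3461, Rational(1, 2))))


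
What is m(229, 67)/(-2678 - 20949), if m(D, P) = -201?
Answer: 201/23627 ≈ 0.0085072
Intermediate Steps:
m(229, 67)/(-2678 - 20949) = -201/(-2678 - 20949) = -201/(-23627) = -201*(-1/23627) = 201/23627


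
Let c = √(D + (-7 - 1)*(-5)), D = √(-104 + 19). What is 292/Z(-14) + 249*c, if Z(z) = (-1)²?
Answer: 292 + 249*√(40 + I*√85) ≈ 1877.1 + 180.31*I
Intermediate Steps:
Z(z) = 1
D = I*√85 (D = √(-85) = I*√85 ≈ 9.2195*I)
c = √(40 + I*√85) (c = √(I*√85 + (-7 - 1)*(-5)) = √(I*√85 - 8*(-5)) = √(I*√85 + 40) = √(40 + I*√85) ≈ 6.3659 + 0.72414*I)
292/Z(-14) + 249*c = 292/1 + 249*√(40 + I*√85) = 292*1 + 249*√(40 + I*√85) = 292 + 249*√(40 + I*√85)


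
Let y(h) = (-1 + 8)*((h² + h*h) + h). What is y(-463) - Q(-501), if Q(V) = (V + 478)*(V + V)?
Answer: 2974879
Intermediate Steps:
Q(V) = 2*V*(478 + V) (Q(V) = (478 + V)*(2*V) = 2*V*(478 + V))
y(h) = 7*h + 14*h² (y(h) = 7*((h² + h²) + h) = 7*(2*h² + h) = 7*(h + 2*h²) = 7*h + 14*h²)
y(-463) - Q(-501) = 7*(-463)*(1 + 2*(-463)) - 2*(-501)*(478 - 501) = 7*(-463)*(1 - 926) - 2*(-501)*(-23) = 7*(-463)*(-925) - 1*23046 = 2997925 - 23046 = 2974879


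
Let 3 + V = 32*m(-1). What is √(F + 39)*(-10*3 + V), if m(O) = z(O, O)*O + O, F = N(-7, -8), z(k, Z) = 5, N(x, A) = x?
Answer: -900*√2 ≈ -1272.8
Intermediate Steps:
F = -7
m(O) = 6*O (m(O) = 5*O + O = 6*O)
V = -195 (V = -3 + 32*(6*(-1)) = -3 + 32*(-6) = -3 - 192 = -195)
√(F + 39)*(-10*3 + V) = √(-7 + 39)*(-10*3 - 195) = √32*(-30 - 195) = (4*√2)*(-225) = -900*√2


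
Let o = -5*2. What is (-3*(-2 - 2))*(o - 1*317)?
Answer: -3924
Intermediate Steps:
o = -10
(-3*(-2 - 2))*(o - 1*317) = (-3*(-2 - 2))*(-10 - 1*317) = (-3*(-4))*(-10 - 317) = 12*(-327) = -3924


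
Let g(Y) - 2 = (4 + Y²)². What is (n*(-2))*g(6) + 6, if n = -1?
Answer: 3210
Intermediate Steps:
g(Y) = 2 + (4 + Y²)²
(n*(-2))*g(6) + 6 = (-1*(-2))*(2 + (4 + 6²)²) + 6 = 2*(2 + (4 + 36)²) + 6 = 2*(2 + 40²) + 6 = 2*(2 + 1600) + 6 = 2*1602 + 6 = 3204 + 6 = 3210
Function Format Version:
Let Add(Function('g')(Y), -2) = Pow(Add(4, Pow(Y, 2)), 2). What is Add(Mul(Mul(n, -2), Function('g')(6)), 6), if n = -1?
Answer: 3210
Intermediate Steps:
Function('g')(Y) = Add(2, Pow(Add(4, Pow(Y, 2)), 2))
Add(Mul(Mul(n, -2), Function('g')(6)), 6) = Add(Mul(Mul(-1, -2), Add(2, Pow(Add(4, Pow(6, 2)), 2))), 6) = Add(Mul(2, Add(2, Pow(Add(4, 36), 2))), 6) = Add(Mul(2, Add(2, Pow(40, 2))), 6) = Add(Mul(2, Add(2, 1600)), 6) = Add(Mul(2, 1602), 6) = Add(3204, 6) = 3210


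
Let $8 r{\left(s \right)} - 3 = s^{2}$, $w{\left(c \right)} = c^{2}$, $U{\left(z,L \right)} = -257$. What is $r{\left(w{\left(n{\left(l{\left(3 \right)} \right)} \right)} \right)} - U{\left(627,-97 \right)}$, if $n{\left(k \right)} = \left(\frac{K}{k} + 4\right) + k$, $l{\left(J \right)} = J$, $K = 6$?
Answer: $\frac{2155}{2} \approx 1077.5$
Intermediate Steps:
$n{\left(k \right)} = 4 + k + \frac{6}{k}$ ($n{\left(k \right)} = \left(\frac{6}{k} + 4\right) + k = \left(4 + \frac{6}{k}\right) + k = 4 + k + \frac{6}{k}$)
$r{\left(s \right)} = \frac{3}{8} + \frac{s^{2}}{8}$
$r{\left(w{\left(n{\left(l{\left(3 \right)} \right)} \right)} \right)} - U{\left(627,-97 \right)} = \left(\frac{3}{8} + \frac{\left(\left(4 + 3 + \frac{6}{3}\right)^{2}\right)^{2}}{8}\right) - -257 = \left(\frac{3}{8} + \frac{\left(\left(4 + 3 + 6 \cdot \frac{1}{3}\right)^{2}\right)^{2}}{8}\right) + 257 = \left(\frac{3}{8} + \frac{\left(\left(4 + 3 + 2\right)^{2}\right)^{2}}{8}\right) + 257 = \left(\frac{3}{8} + \frac{\left(9^{2}\right)^{2}}{8}\right) + 257 = \left(\frac{3}{8} + \frac{81^{2}}{8}\right) + 257 = \left(\frac{3}{8} + \frac{1}{8} \cdot 6561\right) + 257 = \left(\frac{3}{8} + \frac{6561}{8}\right) + 257 = \frac{1641}{2} + 257 = \frac{2155}{2}$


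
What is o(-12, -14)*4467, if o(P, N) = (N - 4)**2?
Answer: 1447308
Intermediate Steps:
o(P, N) = (-4 + N)**2
o(-12, -14)*4467 = (-4 - 14)**2*4467 = (-18)**2*4467 = 324*4467 = 1447308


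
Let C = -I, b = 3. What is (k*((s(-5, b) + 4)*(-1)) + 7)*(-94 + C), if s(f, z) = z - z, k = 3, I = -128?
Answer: -170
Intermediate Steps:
s(f, z) = 0
C = 128 (C = -1*(-128) = 128)
(k*((s(-5, b) + 4)*(-1)) + 7)*(-94 + C) = (3*((0 + 4)*(-1)) + 7)*(-94 + 128) = (3*(4*(-1)) + 7)*34 = (3*(-4) + 7)*34 = (-12 + 7)*34 = -5*34 = -170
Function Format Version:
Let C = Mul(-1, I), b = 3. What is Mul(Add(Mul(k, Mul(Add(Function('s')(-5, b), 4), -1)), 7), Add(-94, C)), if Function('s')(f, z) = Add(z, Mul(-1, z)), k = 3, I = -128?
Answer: -170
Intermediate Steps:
Function('s')(f, z) = 0
C = 128 (C = Mul(-1, -128) = 128)
Mul(Add(Mul(k, Mul(Add(Function('s')(-5, b), 4), -1)), 7), Add(-94, C)) = Mul(Add(Mul(3, Mul(Add(0, 4), -1)), 7), Add(-94, 128)) = Mul(Add(Mul(3, Mul(4, -1)), 7), 34) = Mul(Add(Mul(3, -4), 7), 34) = Mul(Add(-12, 7), 34) = Mul(-5, 34) = -170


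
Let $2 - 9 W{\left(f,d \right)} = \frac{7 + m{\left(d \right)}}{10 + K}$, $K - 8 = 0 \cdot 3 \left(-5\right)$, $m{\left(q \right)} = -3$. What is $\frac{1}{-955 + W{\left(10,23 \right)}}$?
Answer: $- \frac{81}{77339} \approx -0.0010473$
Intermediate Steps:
$K = 8$ ($K = 8 + 0 \cdot 3 \left(-5\right) = 8 + 0 \left(-5\right) = 8 + 0 = 8$)
$W{\left(f,d \right)} = \frac{16}{81}$ ($W{\left(f,d \right)} = \frac{2}{9} - \frac{\left(7 - 3\right) \frac{1}{10 + 8}}{9} = \frac{2}{9} - \frac{4 \cdot \frac{1}{18}}{9} = \frac{2}{9} - \frac{2}{81} = \frac{16}{81}$)
$\frac{1}{-955 + W{\left(10,23 \right)}} = \frac{1}{-955 + \frac{16}{81}} = \frac{1}{- \frac{77339}{81}} = - \frac{81}{77339}$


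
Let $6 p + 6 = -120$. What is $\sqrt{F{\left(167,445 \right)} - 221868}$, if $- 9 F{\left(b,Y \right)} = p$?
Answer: $\frac{i \sqrt{1996791}}{3} \approx 471.03 i$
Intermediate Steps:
$p = -21$ ($p = -1 + \frac{1}{6} \left(-120\right) = -1 - 20 = -21$)
$F{\left(b,Y \right)} = \frac{7}{3}$ ($F{\left(b,Y \right)} = \left(- \frac{1}{9}\right) \left(-21\right) = \frac{7}{3}$)
$\sqrt{F{\left(167,445 \right)} - 221868} = \sqrt{\frac{7}{3} - 221868} = \sqrt{- \frac{665597}{3}} = \frac{i \sqrt{1996791}}{3}$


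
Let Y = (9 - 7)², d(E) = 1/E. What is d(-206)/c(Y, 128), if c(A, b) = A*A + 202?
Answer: -1/44908 ≈ -2.2268e-5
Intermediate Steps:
Y = 4 (Y = 2² = 4)
c(A, b) = 202 + A² (c(A, b) = A² + 202 = 202 + A²)
d(-206)/c(Y, 128) = 1/((-206)*(202 + 4²)) = -1/(206*(202 + 16)) = -1/206/218 = -1/206*1/218 = -1/44908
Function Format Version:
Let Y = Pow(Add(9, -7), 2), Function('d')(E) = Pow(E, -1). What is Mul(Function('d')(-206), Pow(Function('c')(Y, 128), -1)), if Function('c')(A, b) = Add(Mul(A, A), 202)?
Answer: Rational(-1, 44908) ≈ -2.2268e-5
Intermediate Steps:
Y = 4 (Y = Pow(2, 2) = 4)
Function('c')(A, b) = Add(202, Pow(A, 2)) (Function('c')(A, b) = Add(Pow(A, 2), 202) = Add(202, Pow(A, 2)))
Mul(Function('d')(-206), Pow(Function('c')(Y, 128), -1)) = Mul(Pow(-206, -1), Pow(Add(202, Pow(4, 2)), -1)) = Mul(Rational(-1, 206), Pow(Add(202, 16), -1)) = Mul(Rational(-1, 206), Pow(218, -1)) = Mul(Rational(-1, 206), Rational(1, 218)) = Rational(-1, 44908)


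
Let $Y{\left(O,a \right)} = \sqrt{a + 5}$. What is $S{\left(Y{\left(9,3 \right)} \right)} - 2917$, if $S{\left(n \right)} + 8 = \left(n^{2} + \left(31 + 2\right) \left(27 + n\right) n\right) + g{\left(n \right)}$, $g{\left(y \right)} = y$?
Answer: $-2653 + 1784 \sqrt{2} \approx -130.04$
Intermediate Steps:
$Y{\left(O,a \right)} = \sqrt{5 + a}$
$S{\left(n \right)} = -8 + n + n^{2} + n \left(891 + 33 n\right)$ ($S{\left(n \right)} = -8 + \left(\left(n^{2} + \left(31 + 2\right) \left(27 + n\right) n\right) + n\right) = -8 + \left(\left(n^{2} + 33 \left(27 + n\right) n\right) + n\right) = -8 + \left(\left(n^{2} + \left(891 + 33 n\right) n\right) + n\right) = -8 + \left(\left(n^{2} + n \left(891 + 33 n\right)\right) + n\right) = -8 + \left(n + n^{2} + n \left(891 + 33 n\right)\right) = -8 + n + n^{2} + n \left(891 + 33 n\right)$)
$S{\left(Y{\left(9,3 \right)} \right)} - 2917 = \left(-8 + 34 \left(\sqrt{5 + 3}\right)^{2} + 892 \sqrt{5 + 3}\right) - 2917 = \left(-8 + 34 \left(\sqrt{8}\right)^{2} + 892 \sqrt{8}\right) - 2917 = \left(-8 + 34 \left(2 \sqrt{2}\right)^{2} + 892 \cdot 2 \sqrt{2}\right) - 2917 = \left(-8 + 34 \cdot 8 + 1784 \sqrt{2}\right) - 2917 = \left(-8 + 272 + 1784 \sqrt{2}\right) - 2917 = \left(264 + 1784 \sqrt{2}\right) - 2917 = -2653 + 1784 \sqrt{2}$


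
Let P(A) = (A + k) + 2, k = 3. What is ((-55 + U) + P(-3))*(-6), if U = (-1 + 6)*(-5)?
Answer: 468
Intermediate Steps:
U = -25 (U = 5*(-5) = -25)
P(A) = 5 + A (P(A) = (A + 3) + 2 = (3 + A) + 2 = 5 + A)
((-55 + U) + P(-3))*(-6) = ((-55 - 25) + (5 - 3))*(-6) = (-80 + 2)*(-6) = -78*(-6) = 468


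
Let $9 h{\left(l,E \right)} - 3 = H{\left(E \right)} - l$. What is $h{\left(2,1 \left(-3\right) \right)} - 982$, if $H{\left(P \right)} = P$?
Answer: $- \frac{8840}{9} \approx -982.22$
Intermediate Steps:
$h{\left(l,E \right)} = \frac{1}{3} - \frac{l}{9} + \frac{E}{9}$ ($h{\left(l,E \right)} = \frac{1}{3} + \frac{E - l}{9} = \frac{1}{3} + \left(- \frac{l}{9} + \frac{E}{9}\right) = \frac{1}{3} - \frac{l}{9} + \frac{E}{9}$)
$h{\left(2,1 \left(-3\right) \right)} - 982 = \left(\frac{1}{3} - \frac{2}{9} + \frac{1 \left(-3\right)}{9}\right) - 982 = \left(\frac{1}{3} - \frac{2}{9} + \frac{1}{9} \left(-3\right)\right) - 982 = \left(\frac{1}{3} - \frac{2}{9} - \frac{1}{3}\right) - 982 = - \frac{2}{9} - 982 = - \frac{8840}{9}$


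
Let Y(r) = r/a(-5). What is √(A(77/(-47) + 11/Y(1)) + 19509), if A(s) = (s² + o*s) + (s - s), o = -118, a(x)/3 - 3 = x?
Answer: 2*√17708039/47 ≈ 179.07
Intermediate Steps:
a(x) = 9 + 3*x
Y(r) = -r/6 (Y(r) = r/(9 + 3*(-5)) = r/(9 - 15) = r/(-6) = r*(-⅙) = -r/6)
A(s) = s² - 118*s (A(s) = (s² - 118*s) + (s - s) = (s² - 118*s) + 0 = s² - 118*s)
√(A(77/(-47) + 11/Y(1)) + 19509) = √((77/(-47) + 11/((-⅙*1)))*(-118 + (77/(-47) + 11/((-⅙*1)))) + 19509) = √((77*(-1/47) + 11/(-⅙))*(-118 + (77*(-1/47) + 11/(-⅙))) + 19509) = √((-77/47 + 11*(-6))*(-118 + (-77/47 + 11*(-6))) + 19509) = √((-77/47 - 66)*(-118 + (-77/47 - 66)) + 19509) = √(-3179*(-118 - 3179/47)/47 + 19509) = √(-3179/47*(-8725/47) + 19509) = √(27736775/2209 + 19509) = √(70832156/2209) = 2*√17708039/47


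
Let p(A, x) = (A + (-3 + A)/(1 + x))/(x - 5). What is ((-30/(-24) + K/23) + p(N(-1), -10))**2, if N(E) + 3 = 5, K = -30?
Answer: 5870929/154256400 ≈ 0.038060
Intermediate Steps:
N(E) = 2 (N(E) = -3 + 5 = 2)
p(A, x) = (A + (-3 + A)/(1 + x))/(-5 + x)
((-30/(-24) + K/23) + p(N(-1), -10))**2 = ((-30/(-24) - 30/23) + (3 - 2*2 - 1*2*(-10))/(5 - 1*(-10)**2 + 4*(-10)))**2 = ((-30*(-1/24) - 30*1/23) + (3 - 4 + 20)/(5 - 1*100 - 40))**2 = ((5/4 - 30/23) + 19/(5 - 100 - 40))**2 = (-5/92 + 19/(-135))**2 = (-5/92 - 1/135*19)**2 = (-5/92 - 19/135)**2 = (-2423/12420)**2 = 5870929/154256400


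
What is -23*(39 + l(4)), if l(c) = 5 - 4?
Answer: -920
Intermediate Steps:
l(c) = 1
-23*(39 + l(4)) = -23*(39 + 1) = -23*40 = -920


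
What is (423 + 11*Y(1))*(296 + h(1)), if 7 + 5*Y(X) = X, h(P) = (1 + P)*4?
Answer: 622896/5 ≈ 1.2458e+5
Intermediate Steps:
h(P) = 4 + 4*P
Y(X) = -7/5 + X/5
(423 + 11*Y(1))*(296 + h(1)) = (423 + 11*(-7/5 + (⅕)*1))*(296 + (4 + 4*1)) = (423 + 11*(-7/5 + ⅕))*(296 + (4 + 4)) = (423 + 11*(-6/5))*(296 + 8) = (423 - 66/5)*304 = (2049/5)*304 = 622896/5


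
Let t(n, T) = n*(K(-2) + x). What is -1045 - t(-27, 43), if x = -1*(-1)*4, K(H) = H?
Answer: -991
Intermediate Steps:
x = 4 (x = 1*4 = 4)
t(n, T) = 2*n (t(n, T) = n*(-2 + 4) = n*2 = 2*n)
-1045 - t(-27, 43) = -1045 - 2*(-27) = -1045 - 1*(-54) = -1045 + 54 = -991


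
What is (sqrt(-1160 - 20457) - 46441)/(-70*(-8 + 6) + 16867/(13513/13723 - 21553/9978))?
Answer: 7474172975305/2287034686798 - 160939105*I*sqrt(21617)/2287034686798 ≈ 3.2681 - 0.010346*I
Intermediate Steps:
(sqrt(-1160 - 20457) - 46441)/(-70*(-8 + 6) + 16867/(13513/13723 - 21553/9978)) = (sqrt(-21617) - 46441)/(-70*(-2) + 16867/(13513*(1/13723) - 21553*1/9978)) = (I*sqrt(21617) - 46441)/(140 + 16867/(13513/13723 - 21553/9978)) = (-46441 + I*sqrt(21617))/(140 + 16867/(-160939105/136928094)) = (-46441 + I*sqrt(21617))/(140 + 16867*(-136928094/160939105)) = (-46441 + I*sqrt(21617))/(140 - 2309566161498/160939105) = (-46441 + I*sqrt(21617))/(-2287034686798/160939105) = (-46441 + I*sqrt(21617))*(-160939105/2287034686798) = 7474172975305/2287034686798 - 160939105*I*sqrt(21617)/2287034686798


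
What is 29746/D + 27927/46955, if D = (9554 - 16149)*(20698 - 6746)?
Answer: 51365252309/86409821504 ≈ 0.59444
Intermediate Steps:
D = -92013440 (D = -6595*13952 = -92013440)
29746/D + 27927/46955 = 29746/(-92013440) + 27927/46955 = 29746*(-1/92013440) + 27927*(1/46955) = -14873/46006720 + 27927/46955 = 51365252309/86409821504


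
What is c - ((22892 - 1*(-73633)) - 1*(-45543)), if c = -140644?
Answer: -282712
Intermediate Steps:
c - ((22892 - 1*(-73633)) - 1*(-45543)) = -140644 - ((22892 - 1*(-73633)) - 1*(-45543)) = -140644 - ((22892 + 73633) + 45543) = -140644 - (96525 + 45543) = -140644 - 1*142068 = -140644 - 142068 = -282712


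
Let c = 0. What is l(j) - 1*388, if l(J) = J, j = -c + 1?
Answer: -387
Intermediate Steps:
j = 1 (j = -1*0 + 1 = 0 + 1 = 1)
l(j) - 1*388 = 1 - 1*388 = 1 - 388 = -387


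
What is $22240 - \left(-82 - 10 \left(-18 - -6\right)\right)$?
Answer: $22202$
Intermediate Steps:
$22240 - \left(-82 - 10 \left(-18 - -6\right)\right) = 22240 - \left(-82 - 10 \left(-18 + 6\right)\right) = 22240 - \left(-82 - -120\right) = 22240 - \left(-82 + 120\right) = 22240 - 38 = 22202$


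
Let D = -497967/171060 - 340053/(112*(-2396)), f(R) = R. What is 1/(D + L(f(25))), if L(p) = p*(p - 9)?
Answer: 546479680/217693527069 ≈ 0.0025103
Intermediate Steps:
D = -898344931/546479680 (D = -497967*1/171060 - 340053/(-268352) = -165989/57020 - 340053*(-1/268352) = -165989/57020 + 48579/38336 = -898344931/546479680 ≈ -1.6439)
L(p) = p*(-9 + p)
1/(D + L(f(25))) = 1/(-898344931/546479680 + 25*(-9 + 25)) = 1/(-898344931/546479680 + 25*16) = 1/(-898344931/546479680 + 400) = 1/(217693527069/546479680) = 546479680/217693527069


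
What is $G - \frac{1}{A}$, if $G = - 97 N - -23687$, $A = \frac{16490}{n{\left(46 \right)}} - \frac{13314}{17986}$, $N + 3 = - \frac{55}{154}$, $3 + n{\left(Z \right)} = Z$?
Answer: $\frac{49756987242677}{2072116466} \approx 24013.0$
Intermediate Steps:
$n{\left(Z \right)} = -3 + Z$
$N = - \frac{47}{14}$ ($N = -3 - \frac{55}{154} = -3 - \frac{5}{14} = - \frac{47}{14} \approx -3.3571$)
$A = \frac{148008319}{386699}$ ($A = \frac{16490}{-3 + 46} - \frac{13314}{17986} = \frac{16490}{43} - \frac{6657}{8993} = \frac{148008319}{386699} \approx 382.75$)
$G = \frac{336177}{14}$ ($G = \left(-97\right) \left(- \frac{47}{14}\right) - -23687 = \frac{4559}{14} + 23687 = \frac{336177}{14} \approx 24013.0$)
$G - \frac{1}{A} = \frac{336177}{14} - \frac{1}{\frac{148008319}{386699}} = \frac{336177}{14} - \frac{386699}{148008319} = \frac{49756987242677}{2072116466}$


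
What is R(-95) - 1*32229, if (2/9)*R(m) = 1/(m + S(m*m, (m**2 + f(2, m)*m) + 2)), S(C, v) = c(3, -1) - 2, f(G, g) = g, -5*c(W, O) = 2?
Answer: -31391091/974 ≈ -32229.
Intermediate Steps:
c(W, O) = -2/5 (c(W, O) = -1/5*2 = -2/5)
S(C, v) = -12/5 (S(C, v) = -2/5 - 2 = -12/5)
R(m) = 9/(2*(-12/5 + m)) (R(m) = 9/(2*(m - 12/5)) = 9/(2*(-12/5 + m)))
R(-95) - 1*32229 = 45/(2*(-12 + 5*(-95))) - 1*32229 = 45/(2*(-12 - 475)) - 32229 = (45/2)/(-487) - 32229 = (45/2)*(-1/487) - 32229 = -45/974 - 32229 = -31391091/974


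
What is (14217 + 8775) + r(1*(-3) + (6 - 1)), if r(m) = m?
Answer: 22994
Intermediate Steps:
(14217 + 8775) + r(1*(-3) + (6 - 1)) = (14217 + 8775) + (1*(-3) + (6 - 1)) = 22992 + (-3 + 5) = 22992 + 2 = 22994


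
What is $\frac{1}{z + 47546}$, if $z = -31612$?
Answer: $\frac{1}{15934} \approx 6.2759 \cdot 10^{-5}$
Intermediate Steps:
$\frac{1}{z + 47546} = \frac{1}{-31612 + 47546} = \frac{1}{15934}$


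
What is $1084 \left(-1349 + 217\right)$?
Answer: $-1227088$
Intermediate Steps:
$1084 \left(-1349 + 217\right) = 1084 \left(-1132\right) = -1227088$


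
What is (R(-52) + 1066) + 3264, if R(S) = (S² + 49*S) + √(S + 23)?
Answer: 4486 + I*√29 ≈ 4486.0 + 5.3852*I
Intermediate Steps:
R(S) = S² + √(23 + S) + 49*S (R(S) = (S² + 49*S) + √(23 + S) = S² + √(23 + S) + 49*S)
(R(-52) + 1066) + 3264 = (((-52)² + √(23 - 52) + 49*(-52)) + 1066) + 3264 = ((2704 + √(-29) - 2548) + 1066) + 3264 = ((2704 + I*√29 - 2548) + 1066) + 3264 = ((156 + I*√29) + 1066) + 3264 = (1222 + I*√29) + 3264 = 4486 + I*√29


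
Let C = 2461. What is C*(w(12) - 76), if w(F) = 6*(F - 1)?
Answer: -24610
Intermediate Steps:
w(F) = -6 + 6*F (w(F) = 6*(-1 + F) = -6 + 6*F)
C*(w(12) - 76) = 2461*((-6 + 6*12) - 76) = 2461*((-6 + 72) - 76) = 2461*(66 - 76) = 2461*(-10) = -24610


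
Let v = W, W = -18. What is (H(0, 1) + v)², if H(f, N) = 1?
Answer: 289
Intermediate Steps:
v = -18
(H(0, 1) + v)² = (1 - 18)² = (-17)² = 289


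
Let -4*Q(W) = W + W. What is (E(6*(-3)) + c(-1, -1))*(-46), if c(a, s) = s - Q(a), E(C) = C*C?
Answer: -14835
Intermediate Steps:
Q(W) = -W/2 (Q(W) = -(W + W)/4 = -W/2)
E(C) = C²
c(a, s) = s + a/2 (c(a, s) = s - (-1)*a/2 = s + a/2)
(E(6*(-3)) + c(-1, -1))*(-46) = ((6*(-3))² + (-1 + (½)*(-1)))*(-46) = ((-18)² + (-1 - ½))*(-46) = (324 - 3/2)*(-46) = (645/2)*(-46) = -14835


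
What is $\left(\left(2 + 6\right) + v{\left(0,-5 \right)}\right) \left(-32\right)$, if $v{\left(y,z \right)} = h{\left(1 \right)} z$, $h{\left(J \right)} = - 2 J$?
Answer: $-576$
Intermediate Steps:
$v{\left(y,z \right)} = - 2 z$ ($v{\left(y,z \right)} = \left(-2\right) 1 z = - 2 z$)
$\left(\left(2 + 6\right) + v{\left(0,-5 \right)}\right) \left(-32\right) = \left(\left(2 + 6\right) - -10\right) \left(-32\right) = \left(8 + 10\right) \left(-32\right) = 18 \left(-32\right) = -576$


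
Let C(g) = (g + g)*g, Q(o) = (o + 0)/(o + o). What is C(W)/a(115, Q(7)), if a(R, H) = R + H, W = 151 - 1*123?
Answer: 448/33 ≈ 13.576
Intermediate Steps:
W = 28 (W = 151 - 123 = 28)
Q(o) = ½ (Q(o) = o/((2*o)) = o*(1/(2*o)) = ½)
a(R, H) = H + R
C(g) = 2*g² (C(g) = (2*g)*g = 2*g²)
C(W)/a(115, Q(7)) = (2*28²)/(½ + 115) = (2*784)/(231/2) = 1568*(2/231) = 448/33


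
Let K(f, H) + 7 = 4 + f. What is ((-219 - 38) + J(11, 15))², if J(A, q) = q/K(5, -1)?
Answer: 249001/4 ≈ 62250.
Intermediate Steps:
K(f, H) = -3 + f (K(f, H) = -7 + (4 + f) = -3 + f)
J(A, q) = q/2 (J(A, q) = q/(-3 + 5) = q/2)
((-219 - 38) + J(11, 15))² = ((-219 - 38) + (½)*15)² = (-257 + 15/2)² = (-499/2)² = 249001/4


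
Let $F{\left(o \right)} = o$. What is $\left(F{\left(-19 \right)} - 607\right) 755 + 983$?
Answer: $-471647$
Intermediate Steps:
$\left(F{\left(-19 \right)} - 607\right) 755 + 983 = \left(-19 - 607\right) 755 + 983 = \left(-626\right) 755 + 983 = -472630 + 983 = -471647$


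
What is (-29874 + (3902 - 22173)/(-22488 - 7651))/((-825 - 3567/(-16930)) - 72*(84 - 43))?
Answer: 15242996859950/1927119094977 ≈ 7.9097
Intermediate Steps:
(-29874 + (3902 - 22173)/(-22488 - 7651))/((-825 - 3567/(-16930)) - 72*(84 - 43)) = (-29874 - 18271/(-30139))/((-825 - 3567*(-1/16930)) - 72*41) = (-29874 - 18271*(-1/30139))/((-825 + 3567/16930) - 2952) = (-29874 + 18271/30139)/(-13963683/16930 - 2952) = -900354215/(30139*(-63941043/16930)) = -900354215/30139*(-16930/63941043) = 15242996859950/1927119094977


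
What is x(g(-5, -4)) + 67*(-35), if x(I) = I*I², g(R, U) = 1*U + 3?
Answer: -2346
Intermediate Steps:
g(R, U) = 3 + U (g(R, U) = U + 3 = 3 + U)
x(I) = I³
x(g(-5, -4)) + 67*(-35) = (3 - 4)³ + 67*(-35) = (-1)³ - 2345 = -1 - 2345 = -2346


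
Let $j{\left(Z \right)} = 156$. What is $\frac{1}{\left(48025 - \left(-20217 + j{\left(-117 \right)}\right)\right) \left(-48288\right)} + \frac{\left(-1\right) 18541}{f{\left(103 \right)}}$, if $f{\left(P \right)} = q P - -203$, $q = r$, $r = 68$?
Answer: $- \frac{60957927422695}{23694718886976} \approx -2.5726$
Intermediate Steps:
$q = 68$
$f{\left(P \right)} = 203 + 68 P$ ($f{\left(P \right)} = 68 P - -203 = 68 P + 203 = 203 + 68 P$)
$\frac{1}{\left(48025 - \left(-20217 + j{\left(-117 \right)}\right)\right) \left(-48288\right)} + \frac{\left(-1\right) 18541}{f{\left(103 \right)}} = \frac{1}{\left(48025 + \left(20217 - 156\right)\right) \left(-48288\right)} + \frac{\left(-1\right) 18541}{203 + 68 \cdot 103} = \frac{1}{48025 + \left(20217 - 156\right)} \left(- \frac{1}{48288}\right) - \frac{18541}{203 + 7004} = \frac{1}{48025 + 20061} \left(- \frac{1}{48288}\right) - \frac{18541}{7207} = \frac{1}{68086} \left(- \frac{1}{48288}\right) - \frac{18541}{7207} = - \frac{1}{3287736768} - \frac{18541}{7207} = - \frac{60957927422695}{23694718886976}$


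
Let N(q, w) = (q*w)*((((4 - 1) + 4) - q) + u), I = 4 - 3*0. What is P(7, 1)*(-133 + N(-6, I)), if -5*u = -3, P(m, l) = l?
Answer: -2297/5 ≈ -459.40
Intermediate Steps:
u = ⅗ (u = -⅕*(-3) = ⅗ ≈ 0.60000)
I = 4 (I = 4 + 0 = 4)
N(q, w) = q*w*(38/5 - q) (N(q, w) = (q*w)*((((4 - 1) + 4) - q) + ⅗) = (q*w)*(((3 + 4) - q) + ⅗) = (q*w)*((7 - q) + ⅗) = (q*w)*(38/5 - q) = q*w*(38/5 - q))
P(7, 1)*(-133 + N(-6, I)) = 1*(-133 + (⅕)*(-6)*4*(38 - 5*(-6))) = 1*(-133 + (⅕)*(-6)*4*(38 + 30)) = 1*(-133 + (⅕)*(-6)*4*68) = 1*(-133 - 1632/5) = 1*(-2297/5) = -2297/5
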